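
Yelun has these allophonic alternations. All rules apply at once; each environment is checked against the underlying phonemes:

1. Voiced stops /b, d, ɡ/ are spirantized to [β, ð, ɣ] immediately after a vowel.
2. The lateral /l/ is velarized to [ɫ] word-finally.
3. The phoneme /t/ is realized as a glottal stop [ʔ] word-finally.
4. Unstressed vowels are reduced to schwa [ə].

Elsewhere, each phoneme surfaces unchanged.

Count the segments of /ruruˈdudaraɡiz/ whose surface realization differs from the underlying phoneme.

Segments that undergo a rule: /u/ → [ə] (rule 4); /u/ → [ə] (rule 4); /d/ → [ð] (rule 1); /d/ → [ð] (rule 1); /a/ → [ə] (rule 4); /a/ → [ə] (rule 4); /ɡ/ → [ɣ] (rule 1); /i/ → [ə] (rule 4).
All other segments surface unchanged.

8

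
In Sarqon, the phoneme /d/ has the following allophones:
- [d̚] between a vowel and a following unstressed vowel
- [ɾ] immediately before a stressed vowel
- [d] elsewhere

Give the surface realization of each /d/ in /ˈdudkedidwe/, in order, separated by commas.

[ɾ], [d], [d̚], [d]

Occurrence 1 (position 1): immediately before a stressed vowel → [ɾ].
Occurrence 2 (position 3): no conditioning environment matches → elsewhere allophone [d].
Occurrence 3 (position 6): between a vowel and a following unstressed vowel → [d̚].
Occurrence 4 (position 8): no conditioning environment matches → elsewhere allophone [d].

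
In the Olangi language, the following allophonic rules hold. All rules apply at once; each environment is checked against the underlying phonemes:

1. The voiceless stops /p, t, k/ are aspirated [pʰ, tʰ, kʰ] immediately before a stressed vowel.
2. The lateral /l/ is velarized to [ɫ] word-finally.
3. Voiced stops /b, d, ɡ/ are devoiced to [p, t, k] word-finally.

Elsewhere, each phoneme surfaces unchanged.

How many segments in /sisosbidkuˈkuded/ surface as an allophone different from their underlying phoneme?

2

Segments that undergo a rule: /k/ → [kʰ] (rule 1); /d/ → [t] (rule 3).
All other segments surface unchanged.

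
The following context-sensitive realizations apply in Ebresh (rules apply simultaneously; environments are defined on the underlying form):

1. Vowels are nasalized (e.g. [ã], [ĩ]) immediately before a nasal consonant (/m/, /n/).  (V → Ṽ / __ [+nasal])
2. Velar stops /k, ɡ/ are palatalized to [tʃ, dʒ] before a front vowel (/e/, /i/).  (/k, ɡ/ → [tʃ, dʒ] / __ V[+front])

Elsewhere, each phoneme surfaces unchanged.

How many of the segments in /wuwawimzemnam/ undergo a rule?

3

Segments that undergo a rule: /i/ → [ĩ] (rule 1); /e/ → [ẽ] (rule 1); /a/ → [ã] (rule 1).
All other segments surface unchanged.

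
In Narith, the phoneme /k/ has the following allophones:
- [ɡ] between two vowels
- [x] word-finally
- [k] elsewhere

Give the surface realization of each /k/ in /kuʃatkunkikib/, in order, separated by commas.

[k], [k], [k], [ɡ]

Occurrence 1 (position 1): no conditioning environment matches → elsewhere allophone [k].
Occurrence 2 (position 6): no conditioning environment matches → elsewhere allophone [k].
Occurrence 3 (position 9): no conditioning environment matches → elsewhere allophone [k].
Occurrence 4 (position 11): between two vowels → [ɡ].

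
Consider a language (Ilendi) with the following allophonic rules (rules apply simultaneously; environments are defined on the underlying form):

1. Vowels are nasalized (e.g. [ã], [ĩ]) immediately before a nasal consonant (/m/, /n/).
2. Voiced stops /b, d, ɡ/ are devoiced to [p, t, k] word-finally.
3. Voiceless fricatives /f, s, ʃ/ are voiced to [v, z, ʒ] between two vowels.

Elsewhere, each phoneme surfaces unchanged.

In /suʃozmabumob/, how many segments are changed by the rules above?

Segments that undergo a rule: /ʃ/ → [ʒ] (rule 3); /u/ → [ũ] (rule 1); /b/ → [p] (rule 2).
All other segments surface unchanged.

3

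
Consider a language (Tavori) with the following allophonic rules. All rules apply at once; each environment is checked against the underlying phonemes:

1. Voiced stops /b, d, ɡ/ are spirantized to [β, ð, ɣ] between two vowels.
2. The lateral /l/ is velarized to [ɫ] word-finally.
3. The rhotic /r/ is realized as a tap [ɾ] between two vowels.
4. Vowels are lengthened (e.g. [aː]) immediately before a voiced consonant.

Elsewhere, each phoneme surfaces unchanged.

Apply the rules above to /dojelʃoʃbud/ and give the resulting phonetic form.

/d/ (word-initial): rule 1 targets it, but not between two vowels → unchanged [d].
Rule 4 applies to /o/ (between /d/ and /j/: before a voiced consonant) → [oː].
/j/ stays [j].
/e/ (between /j/ and /l/): before a voiced consonant, so rule 4 applies → [eː].
/l/ (between /e/ and /ʃ/) is in the target of rule 2 but the environment (word-finally) is not met → [l].
/ʃ/ (between /l/ and /o/): no rule targets it → [ʃ].
/o/ (between /ʃ/ and /ʃ/): rule 4 targets it, but not before a voiced consonant → unchanged [o].
/ʃ/ (between /o/ and /b/) is unaffected → [ʃ].
/b/ — between /ʃ/ and /u/; rule 1 does not apply here → [b].
/u/ (between /b/ and /d/) occurs before a voiced consonant → [uː] by rule 4.
/d/ (word-final) is in the target of rule 1 but the environment (between two vowels) is not met → [d].

[doːjeːlʃoʃbuːd]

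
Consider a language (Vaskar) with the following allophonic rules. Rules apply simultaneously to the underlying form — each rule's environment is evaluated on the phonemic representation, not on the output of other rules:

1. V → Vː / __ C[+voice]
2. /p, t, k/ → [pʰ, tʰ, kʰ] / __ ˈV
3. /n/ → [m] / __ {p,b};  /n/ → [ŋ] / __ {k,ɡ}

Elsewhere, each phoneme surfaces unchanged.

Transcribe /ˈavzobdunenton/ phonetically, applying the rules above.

[ˈaːvzoːbduːneːntoːn]

/a/ (word-initial) occurs before a voiced consonant → [aː] by rule 1.
/o/ (between /z/ and /b/): before a voiced consonant, so rule 1 applies → [oː].
/u/ meets the environment for rule 1 (before a voiced consonant) → [uː].
/n/ (between /u/ and /e/): rule 3 targets it, but not before a labial or velar stop → unchanged [n].
/e/ (between /n/ and /n/): before a voiced consonant, so rule 1 applies → [eː].
/n/ (between /e/ and /t/) fails the environment for rule 3, so it stays [n].
/t/ (between /n/ and /o/) is in the target of rule 2 but the environment (immediately before a stressed vowel) is not met → [t].
Rule 1 applies to /o/ (between /t/ and /n/: before a voiced consonant) → [oː].
/n/ — word-final; rule 3 does not apply here → [n].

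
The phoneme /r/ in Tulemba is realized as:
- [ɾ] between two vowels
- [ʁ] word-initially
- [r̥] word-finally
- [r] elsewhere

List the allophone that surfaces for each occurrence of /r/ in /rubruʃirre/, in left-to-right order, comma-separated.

[ʁ], [r], [r], [r]

Occurrence 1 (position 1): word-initially → [ʁ].
Occurrence 2 (position 4): no conditioning environment matches → elsewhere allophone [r].
Occurrence 3 (position 8): no conditioning environment matches → elsewhere allophone [r].
Occurrence 4 (position 9): no conditioning environment matches → elsewhere allophone [r].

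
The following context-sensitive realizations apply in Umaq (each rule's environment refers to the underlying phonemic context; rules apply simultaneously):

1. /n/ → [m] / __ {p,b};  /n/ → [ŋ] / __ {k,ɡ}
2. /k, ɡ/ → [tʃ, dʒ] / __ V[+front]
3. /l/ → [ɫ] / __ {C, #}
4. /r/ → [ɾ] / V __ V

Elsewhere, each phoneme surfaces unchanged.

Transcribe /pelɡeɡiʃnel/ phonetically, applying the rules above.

[peɫdʒedʒiʃneɫ]

/p/ — not in any rule's target class → [p].
/e/ (between /p/ and /l/) is unaffected → [e].
/l/ meets the environment for rule 3 (word-finally or immediately before a consonant) → [ɫ].
/ɡ/ (between /l/ and /e/) occurs before a front vowel → [dʒ] by rule 2.
/e/ stays [e].
/ɡ/ (between /e/ and /i/) occurs before a front vowel → [dʒ] by rule 2.
/i/ (between /ɡ/ and /ʃ/): no rule targets it → [i].
/ʃ/ stays [ʃ].
/n/ (between /ʃ/ and /e/) is in the target of rule 1 but the environment (before a labial or velar stop) is not met → [n].
/e/ (between /n/ and /l/) is unaffected → [e].
/l/ (word-final) occurs word-finally or immediately before a consonant → [ɫ] by rule 3.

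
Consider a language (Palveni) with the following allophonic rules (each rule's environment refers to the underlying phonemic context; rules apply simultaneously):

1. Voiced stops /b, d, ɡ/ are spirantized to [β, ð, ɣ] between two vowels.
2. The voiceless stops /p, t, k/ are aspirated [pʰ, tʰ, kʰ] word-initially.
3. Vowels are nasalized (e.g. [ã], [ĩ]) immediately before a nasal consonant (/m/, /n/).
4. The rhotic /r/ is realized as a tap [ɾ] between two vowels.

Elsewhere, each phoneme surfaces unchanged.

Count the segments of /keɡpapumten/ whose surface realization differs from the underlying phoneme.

Segments that undergo a rule: /k/ → [kʰ] (rule 2); /u/ → [ũ] (rule 3); /e/ → [ẽ] (rule 3).
All other segments surface unchanged.

3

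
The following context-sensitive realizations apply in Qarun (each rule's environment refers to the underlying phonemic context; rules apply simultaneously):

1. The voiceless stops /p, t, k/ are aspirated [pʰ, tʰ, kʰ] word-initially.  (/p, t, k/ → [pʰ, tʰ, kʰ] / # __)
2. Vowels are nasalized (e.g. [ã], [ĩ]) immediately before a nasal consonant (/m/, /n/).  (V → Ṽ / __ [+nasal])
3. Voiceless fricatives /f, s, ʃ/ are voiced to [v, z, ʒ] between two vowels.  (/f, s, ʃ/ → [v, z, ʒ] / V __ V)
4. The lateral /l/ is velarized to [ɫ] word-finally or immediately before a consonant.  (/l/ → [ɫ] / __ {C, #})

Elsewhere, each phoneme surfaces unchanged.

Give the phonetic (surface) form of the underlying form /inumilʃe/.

[ĩnũmiɫʃe]

/i/ (word-initial) occurs before a nasal consonant → [ĩ] by rule 2.
/n/ (between /i/ and /u/): no rule targets it → [n].
Rule 2 applies to /u/ (between /n/ and /m/: before a nasal consonant) → [ũ].
/m/ stays [m].
/i/ (between /m/ and /l/) is in the target of rule 2 but the environment (before a nasal consonant) is not met → [i].
Rule 4 applies to /l/ (between /i/ and /ʃ/: word-finally or immediately before a consonant) → [ɫ].
/ʃ/ (between /l/ and /e/) is in the target of rule 3 but the environment (between two vowels) is not met → [ʃ].
/e/ (word-final) fails the environment for rule 2, so it stays [e].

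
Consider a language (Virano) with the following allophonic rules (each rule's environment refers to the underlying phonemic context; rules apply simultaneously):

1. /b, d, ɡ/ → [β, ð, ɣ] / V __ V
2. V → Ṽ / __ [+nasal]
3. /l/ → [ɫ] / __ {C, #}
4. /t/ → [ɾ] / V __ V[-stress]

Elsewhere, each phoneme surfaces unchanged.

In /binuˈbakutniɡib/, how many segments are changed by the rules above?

Segments that undergo a rule: /i/ → [ĩ] (rule 2); /b/ → [β] (rule 1); /ɡ/ → [ɣ] (rule 1).
All other segments surface unchanged.

3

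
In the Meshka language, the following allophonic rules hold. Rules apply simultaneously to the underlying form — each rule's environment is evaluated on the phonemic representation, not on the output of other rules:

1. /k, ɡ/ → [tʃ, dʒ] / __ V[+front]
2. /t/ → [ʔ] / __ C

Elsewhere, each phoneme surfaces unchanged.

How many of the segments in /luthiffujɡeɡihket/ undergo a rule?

4

Segments that undergo a rule: /t/ → [ʔ] (rule 2); /ɡ/ → [dʒ] (rule 1); /ɡ/ → [dʒ] (rule 1); /k/ → [tʃ] (rule 1).
All other segments surface unchanged.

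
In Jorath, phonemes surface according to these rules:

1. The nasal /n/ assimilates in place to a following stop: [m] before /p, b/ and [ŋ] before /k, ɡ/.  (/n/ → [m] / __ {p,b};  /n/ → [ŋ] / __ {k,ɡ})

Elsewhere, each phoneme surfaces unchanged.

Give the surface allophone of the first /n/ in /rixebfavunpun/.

/n/ (between /u/ and /p/) occurs before a labial or velar stop → [m] by rule 1.

[m]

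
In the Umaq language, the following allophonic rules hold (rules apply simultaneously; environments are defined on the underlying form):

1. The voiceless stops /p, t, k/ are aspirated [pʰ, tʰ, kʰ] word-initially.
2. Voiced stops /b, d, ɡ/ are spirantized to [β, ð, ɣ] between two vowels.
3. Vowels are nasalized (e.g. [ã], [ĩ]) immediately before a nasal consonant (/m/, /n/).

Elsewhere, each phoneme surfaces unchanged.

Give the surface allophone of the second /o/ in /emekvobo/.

/o/ (word-final) fails the environment for rule 3, so it stays [o].

[o]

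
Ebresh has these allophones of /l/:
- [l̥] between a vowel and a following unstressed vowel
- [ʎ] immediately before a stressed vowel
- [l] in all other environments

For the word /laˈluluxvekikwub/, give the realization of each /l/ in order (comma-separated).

Occurrence 1 (position 1): no conditioning environment matches → elsewhere allophone [l].
Occurrence 2 (position 3): immediately before a stressed vowel → [ʎ].
Occurrence 3 (position 5): between a vowel and a following unstressed vowel → [l̥].

[l], [ʎ], [l̥]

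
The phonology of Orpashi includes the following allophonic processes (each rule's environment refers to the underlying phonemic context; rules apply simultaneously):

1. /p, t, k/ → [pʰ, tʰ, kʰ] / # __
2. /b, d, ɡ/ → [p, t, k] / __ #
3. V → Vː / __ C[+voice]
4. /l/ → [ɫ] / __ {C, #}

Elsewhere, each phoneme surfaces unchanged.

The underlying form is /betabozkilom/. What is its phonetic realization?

/b/ (word-initial) is in the target of rule 2 but the environment (word-finally) is not met → [b].
/e/ (between /b/ and /t/) fails the environment for rule 3, so it stays [e].
/t/ (between /e/ and /a/): rule 1 targets it, but not word-initially → unchanged [t].
/a/ (between /t/ and /b/) occurs before a voiced consonant → [aː] by rule 3.
/b/ (between /a/ and /o/) fails the environment for rule 2, so it stays [b].
/o/ (between /b/ and /z/): before a voiced consonant, so rule 3 applies → [oː].
/z/ (between /o/ and /k/): no rule targets it → [z].
/k/ (between /z/ and /i/): rule 1 targets it, but not word-initially → unchanged [k].
/i/ (between /k/ and /l/): before a voiced consonant, so rule 3 applies → [iː].
/l/ (between /i/ and /o/) is in the target of rule 4 but the environment (word-finally or immediately before a consonant) is not met → [l].
/o/ meets the environment for rule 3 (before a voiced consonant) → [oː].
/m/ stays [m].

[betaːboːzkiːloːm]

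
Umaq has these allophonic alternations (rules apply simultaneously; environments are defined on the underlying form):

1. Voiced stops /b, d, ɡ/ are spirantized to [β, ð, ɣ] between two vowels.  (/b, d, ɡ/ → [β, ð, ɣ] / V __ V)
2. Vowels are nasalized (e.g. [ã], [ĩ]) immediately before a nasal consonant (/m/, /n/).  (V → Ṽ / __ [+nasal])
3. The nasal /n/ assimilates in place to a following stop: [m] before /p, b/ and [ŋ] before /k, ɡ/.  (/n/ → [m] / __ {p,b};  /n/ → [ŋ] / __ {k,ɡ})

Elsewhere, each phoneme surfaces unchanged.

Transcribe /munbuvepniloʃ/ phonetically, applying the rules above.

[mũmbuvepniloʃ]

/m/ (word-initial) is unaffected → [m].
/u/ — between /m/ and /n/, before a nasal consonant — surfaces as [ũ] (rule 2).
Rule 3 applies to /n/ (between /u/ and /b/: before a labial or velar stop) → [m].
/b/ — between /n/ and /u/; rule 1 does not apply here → [b].
/u/ (between /b/ and /v/): rule 2 targets it, but not before a nasal consonant → unchanged [u].
/v/ — not in any rule's target class → [v].
/e/ (between /v/ and /p/) fails the environment for rule 2, so it stays [e].
/p/ — not in any rule's target class → [p].
/n/ (between /p/ and /i/) fails the environment for rule 3, so it stays [n].
/i/ (between /n/ and /l/): rule 2 targets it, but not before a nasal consonant → unchanged [i].
/l/ (between /i/ and /o/): no rule targets it → [l].
/o/ — between /l/ and /ʃ/; rule 2 does not apply here → [o].
/ʃ/ stays [ʃ].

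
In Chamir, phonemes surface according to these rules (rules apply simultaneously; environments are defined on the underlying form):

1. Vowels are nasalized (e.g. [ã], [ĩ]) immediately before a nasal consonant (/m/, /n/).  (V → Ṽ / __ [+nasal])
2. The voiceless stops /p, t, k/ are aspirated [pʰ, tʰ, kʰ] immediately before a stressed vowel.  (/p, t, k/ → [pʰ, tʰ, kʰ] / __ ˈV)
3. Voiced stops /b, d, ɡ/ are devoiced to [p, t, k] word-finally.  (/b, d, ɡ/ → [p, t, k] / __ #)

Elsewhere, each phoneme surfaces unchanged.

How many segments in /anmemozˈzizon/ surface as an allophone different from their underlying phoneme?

3

Segments that undergo a rule: /a/ → [ã] (rule 1); /e/ → [ẽ] (rule 1); /o/ → [õ] (rule 1).
All other segments surface unchanged.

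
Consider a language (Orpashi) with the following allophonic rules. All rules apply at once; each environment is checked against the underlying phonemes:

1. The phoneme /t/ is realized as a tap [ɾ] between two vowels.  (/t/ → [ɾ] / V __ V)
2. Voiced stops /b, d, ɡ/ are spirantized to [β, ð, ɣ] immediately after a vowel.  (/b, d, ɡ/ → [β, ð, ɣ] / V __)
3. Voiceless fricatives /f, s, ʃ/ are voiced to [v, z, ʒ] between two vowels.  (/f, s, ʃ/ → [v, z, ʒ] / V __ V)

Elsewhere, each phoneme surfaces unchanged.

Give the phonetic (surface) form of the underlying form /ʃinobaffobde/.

/ʃ/ (word-initial) is in the target of rule 3 but the environment (between two vowels) is not met → [ʃ].
/i/ (between /ʃ/ and /n/) is unaffected → [i].
/n/ — not in any rule's target class → [n].
/o/ — not in any rule's target class → [o].
/b/ meets the environment for rule 2 (immediately after a vowel) → [β].
/a/ — not in any rule's target class → [a].
/f/ (between /a/ and /f/) fails the environment for rule 3, so it stays [f].
/f/ — between /f/ and /o/; rule 3 does not apply here → [f].
/o/ — not in any rule's target class → [o].
/b/ meets the environment for rule 2 (immediately after a vowel) → [β].
/d/ — between /b/ and /e/; rule 2 does not apply here → [d].
/e/ — not in any rule's target class → [e].

[ʃinoβaffoβde]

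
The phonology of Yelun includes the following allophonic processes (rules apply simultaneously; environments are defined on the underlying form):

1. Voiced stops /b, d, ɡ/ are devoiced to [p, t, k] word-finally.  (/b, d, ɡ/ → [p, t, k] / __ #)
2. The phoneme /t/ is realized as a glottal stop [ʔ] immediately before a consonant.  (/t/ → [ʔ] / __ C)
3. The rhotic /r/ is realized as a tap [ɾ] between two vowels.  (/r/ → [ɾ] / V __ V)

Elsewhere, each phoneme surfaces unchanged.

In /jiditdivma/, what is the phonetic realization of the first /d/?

/d/ (between /i/ and /i/): rule 1 targets it, but not word-finally → unchanged [d].

[d]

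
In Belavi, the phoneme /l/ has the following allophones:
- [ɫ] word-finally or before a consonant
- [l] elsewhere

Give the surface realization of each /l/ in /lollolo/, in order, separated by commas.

[l], [ɫ], [l], [l]

Occurrence 1 (position 1): no conditioning environment matches → elsewhere allophone [l].
Occurrence 2 (position 3): word-finally or before a consonant → [ɫ].
Occurrence 3 (position 4): no conditioning environment matches → elsewhere allophone [l].
Occurrence 4 (position 6): no conditioning environment matches → elsewhere allophone [l].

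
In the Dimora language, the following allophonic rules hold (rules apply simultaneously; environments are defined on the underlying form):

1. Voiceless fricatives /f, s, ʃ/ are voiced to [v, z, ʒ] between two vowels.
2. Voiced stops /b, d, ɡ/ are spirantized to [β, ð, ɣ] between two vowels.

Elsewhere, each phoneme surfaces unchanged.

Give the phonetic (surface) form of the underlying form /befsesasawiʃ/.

/b/ (word-initial) is in the target of rule 2 but the environment (between two vowels) is not met → [b].
/e/ (between /b/ and /f/) is unaffected → [e].
/f/ (between /e/ and /s/): rule 1 targets it, but not between two vowels → unchanged [f].
/s/ (between /f/ and /e/): rule 1 targets it, but not between two vowels → unchanged [s].
/e/ (between /s/ and /s/) is unaffected → [e].
/s/ meets the environment for rule 1 (between two vowels) → [z].
/a/ — not in any rule's target class → [a].
/s/ — between /a/ and /a/, between two vowels — surfaces as [z] (rule 1).
/a/ (between /s/ and /w/) is unaffected → [a].
/w/ (between /a/ and /i/) is unaffected → [w].
/i/ — not in any rule's target class → [i].
/ʃ/ — word-final; rule 1 does not apply here → [ʃ].

[befsezazawiʃ]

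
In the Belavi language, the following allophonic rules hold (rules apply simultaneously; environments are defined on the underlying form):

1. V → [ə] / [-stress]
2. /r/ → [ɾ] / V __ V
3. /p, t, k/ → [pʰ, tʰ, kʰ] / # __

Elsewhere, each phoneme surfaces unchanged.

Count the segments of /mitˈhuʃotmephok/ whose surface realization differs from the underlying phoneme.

4

Segments that undergo a rule: /i/ → [ə] (rule 1); /o/ → [ə] (rule 1); /e/ → [ə] (rule 1); /o/ → [ə] (rule 1).
All other segments surface unchanged.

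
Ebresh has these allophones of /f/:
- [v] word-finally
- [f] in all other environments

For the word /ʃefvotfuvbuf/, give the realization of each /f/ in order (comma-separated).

Occurrence 1 (position 3): no conditioning environment matches → elsewhere allophone [f].
Occurrence 2 (position 7): no conditioning environment matches → elsewhere allophone [f].
Occurrence 3 (position 12): word-finally → [v].

[f], [f], [v]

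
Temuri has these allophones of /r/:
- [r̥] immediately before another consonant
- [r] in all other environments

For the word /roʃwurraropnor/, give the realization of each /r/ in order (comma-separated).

Occurrence 1 (position 1): no conditioning environment matches → elsewhere allophone [r].
Occurrence 2 (position 6): immediately before another consonant → [r̥].
Occurrence 3 (position 7): no conditioning environment matches → elsewhere allophone [r].
Occurrence 4 (position 9): no conditioning environment matches → elsewhere allophone [r].
Occurrence 5 (position 14): no conditioning environment matches → elsewhere allophone [r].

[r], [r̥], [r], [r], [r]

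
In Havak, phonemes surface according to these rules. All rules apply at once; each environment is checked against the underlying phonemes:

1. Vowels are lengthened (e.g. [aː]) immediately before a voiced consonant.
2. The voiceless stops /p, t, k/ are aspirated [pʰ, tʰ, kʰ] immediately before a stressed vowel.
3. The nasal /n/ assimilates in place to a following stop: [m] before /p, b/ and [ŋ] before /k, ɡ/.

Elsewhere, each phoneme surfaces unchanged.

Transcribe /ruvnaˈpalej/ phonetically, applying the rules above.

/r/ (word-initial) is unaffected → [r].
Rule 1 applies to /u/ (between /r/ and /v/: before a voiced consonant) → [uː].
/v/ — not in any rule's target class → [v].
/n/ (between /v/ and /a/) is in the target of rule 3 but the environment (before a labial or velar stop) is not met → [n].
/a/ (between /n/ and /p/) fails the environment for rule 1, so it stays [a].
Rule 2 applies to /p/ (between /a/ and /a/: immediately before a stressed vowel) → [pʰ].
/a/ (between /p/ and /l/): before a voiced consonant, so rule 1 applies → [aː].
/l/ (between /a/ and /e/): no rule targets it → [l].
Rule 1 applies to /e/ (between /l/ and /j/: before a voiced consonant) → [eː].
/j/ (word-final): no rule targets it → [j].

[ruːvnaˈpʰaːleːj]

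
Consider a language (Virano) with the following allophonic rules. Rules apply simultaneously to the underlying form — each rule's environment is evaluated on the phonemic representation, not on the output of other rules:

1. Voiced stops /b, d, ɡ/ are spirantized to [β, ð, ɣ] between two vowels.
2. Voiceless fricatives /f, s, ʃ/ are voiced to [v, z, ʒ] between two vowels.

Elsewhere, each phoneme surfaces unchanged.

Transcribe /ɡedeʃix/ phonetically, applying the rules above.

/ɡ/ — word-initial; rule 1 does not apply here → [ɡ].
/e/ — not in any rule's target class → [e].
Rule 1 applies to /d/ (between /e/ and /e/: between two vowels) → [ð].
/e/ stays [e].
/ʃ/ meets the environment for rule 2 (between two vowels) → [ʒ].
/i/ — not in any rule's target class → [i].
/x/ (word-final): no rule targets it → [x].

[ɡeðeʒix]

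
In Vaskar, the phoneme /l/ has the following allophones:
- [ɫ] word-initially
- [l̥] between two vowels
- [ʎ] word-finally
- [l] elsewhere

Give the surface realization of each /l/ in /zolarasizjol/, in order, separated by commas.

[l̥], [ʎ]

Occurrence 1 (position 3): between two vowels → [l̥].
Occurrence 2 (position 12): word-finally → [ʎ].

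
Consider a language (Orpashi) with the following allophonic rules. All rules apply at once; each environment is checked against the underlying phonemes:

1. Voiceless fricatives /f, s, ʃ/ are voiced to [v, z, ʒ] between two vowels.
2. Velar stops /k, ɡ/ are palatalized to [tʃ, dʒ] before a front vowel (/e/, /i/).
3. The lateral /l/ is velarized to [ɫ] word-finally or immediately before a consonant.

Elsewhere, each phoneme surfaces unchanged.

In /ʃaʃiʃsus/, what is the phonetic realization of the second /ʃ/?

/ʃ/ (between /a/ and /i/): between two vowels, so rule 1 applies → [ʒ].

[ʒ]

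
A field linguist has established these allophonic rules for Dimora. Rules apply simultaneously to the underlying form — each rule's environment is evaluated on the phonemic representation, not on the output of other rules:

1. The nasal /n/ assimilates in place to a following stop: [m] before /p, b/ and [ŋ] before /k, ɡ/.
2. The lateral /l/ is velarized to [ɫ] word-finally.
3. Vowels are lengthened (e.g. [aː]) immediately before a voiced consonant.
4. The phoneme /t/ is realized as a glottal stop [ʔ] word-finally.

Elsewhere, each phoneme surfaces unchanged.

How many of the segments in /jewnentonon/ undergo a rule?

4

Segments that undergo a rule: /e/ → [eː] (rule 3); /e/ → [eː] (rule 3); /o/ → [oː] (rule 3); /o/ → [oː] (rule 3).
All other segments surface unchanged.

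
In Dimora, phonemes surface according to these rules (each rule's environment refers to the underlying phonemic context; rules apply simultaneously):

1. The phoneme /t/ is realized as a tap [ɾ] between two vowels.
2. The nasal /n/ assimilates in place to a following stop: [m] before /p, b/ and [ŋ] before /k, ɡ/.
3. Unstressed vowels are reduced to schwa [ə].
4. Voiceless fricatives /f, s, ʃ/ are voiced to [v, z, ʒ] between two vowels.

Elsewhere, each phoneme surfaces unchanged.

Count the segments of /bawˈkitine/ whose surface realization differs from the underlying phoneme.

4

Segments that undergo a rule: /a/ → [ə] (rule 3); /t/ → [ɾ] (rule 1); /i/ → [ə] (rule 3); /e/ → [ə] (rule 3).
All other segments surface unchanged.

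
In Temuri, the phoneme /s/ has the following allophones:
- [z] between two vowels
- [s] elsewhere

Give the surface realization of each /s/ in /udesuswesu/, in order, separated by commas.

[z], [s], [z]

Occurrence 1 (position 4): between two vowels → [z].
Occurrence 2 (position 6): no conditioning environment matches → elsewhere allophone [s].
Occurrence 3 (position 9): between two vowels → [z].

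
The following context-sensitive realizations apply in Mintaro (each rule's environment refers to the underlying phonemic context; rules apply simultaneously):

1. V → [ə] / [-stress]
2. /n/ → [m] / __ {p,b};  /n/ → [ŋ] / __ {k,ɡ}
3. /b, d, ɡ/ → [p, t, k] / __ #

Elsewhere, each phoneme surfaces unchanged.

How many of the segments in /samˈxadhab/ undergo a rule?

Segments that undergo a rule: /a/ → [ə] (rule 1); /a/ → [ə] (rule 1); /b/ → [p] (rule 3).
All other segments surface unchanged.

3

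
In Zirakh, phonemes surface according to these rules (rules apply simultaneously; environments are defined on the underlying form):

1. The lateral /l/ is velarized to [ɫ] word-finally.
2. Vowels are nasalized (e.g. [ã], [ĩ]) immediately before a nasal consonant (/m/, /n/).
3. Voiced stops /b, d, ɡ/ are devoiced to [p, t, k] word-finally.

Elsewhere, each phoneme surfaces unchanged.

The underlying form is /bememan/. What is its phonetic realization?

/b/ (word-initial) fails the environment for rule 3, so it stays [b].
Rule 2 applies to /e/ (between /b/ and /m/: before a nasal consonant) → [ẽ].
/m/ — not in any rule's target class → [m].
/e/ (between /m/ and /m/): before a nasal consonant, so rule 2 applies → [ẽ].
/m/ stays [m].
/a/ — between /m/ and /n/, before a nasal consonant — surfaces as [ã] (rule 2).
/n/ stays [n].

[bẽmẽmãn]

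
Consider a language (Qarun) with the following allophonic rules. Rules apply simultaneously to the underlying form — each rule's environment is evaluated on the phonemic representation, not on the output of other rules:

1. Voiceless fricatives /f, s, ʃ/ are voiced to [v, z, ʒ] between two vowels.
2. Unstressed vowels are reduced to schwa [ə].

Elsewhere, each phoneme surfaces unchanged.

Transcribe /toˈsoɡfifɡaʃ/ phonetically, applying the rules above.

[təˈzoɡfəfɡəʃ]

/o/ meets the environment for rule 2 (in an unstressed syllable) → [ə].
/s/ meets the environment for rule 1 (between two vowels) → [z].
/o/ — between /s/ and /ɡ/; rule 2 does not apply here → [o].
/f/ (between /ɡ/ and /i/) is in the target of rule 1 but the environment (between two vowels) is not met → [f].
/i/ meets the environment for rule 2 (in an unstressed syllable) → [ə].
/f/ (between /i/ and /ɡ/): rule 1 targets it, but not between two vowels → unchanged [f].
/a/ — between /ɡ/ and /ʃ/, in an unstressed syllable — surfaces as [ə] (rule 2).
/ʃ/ — word-final; rule 1 does not apply here → [ʃ].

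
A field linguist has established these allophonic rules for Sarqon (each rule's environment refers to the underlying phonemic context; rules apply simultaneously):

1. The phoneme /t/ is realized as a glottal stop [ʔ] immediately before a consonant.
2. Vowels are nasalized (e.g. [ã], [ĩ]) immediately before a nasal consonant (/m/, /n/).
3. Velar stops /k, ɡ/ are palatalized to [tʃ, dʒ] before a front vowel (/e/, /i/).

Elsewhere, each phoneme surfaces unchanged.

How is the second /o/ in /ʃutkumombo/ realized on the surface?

[o]

/o/ (word-final): rule 2 targets it, but not before a nasal consonant → unchanged [o].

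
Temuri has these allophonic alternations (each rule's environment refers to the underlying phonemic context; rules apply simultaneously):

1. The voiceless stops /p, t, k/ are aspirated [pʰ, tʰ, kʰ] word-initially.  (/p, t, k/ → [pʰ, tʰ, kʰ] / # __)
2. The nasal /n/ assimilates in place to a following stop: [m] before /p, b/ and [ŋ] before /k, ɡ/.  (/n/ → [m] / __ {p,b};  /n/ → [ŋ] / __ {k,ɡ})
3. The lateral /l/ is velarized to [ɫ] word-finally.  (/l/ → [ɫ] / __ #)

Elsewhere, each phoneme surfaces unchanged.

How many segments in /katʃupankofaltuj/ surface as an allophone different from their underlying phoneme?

2

Segments that undergo a rule: /k/ → [kʰ] (rule 1); /n/ → [ŋ] (rule 2).
All other segments surface unchanged.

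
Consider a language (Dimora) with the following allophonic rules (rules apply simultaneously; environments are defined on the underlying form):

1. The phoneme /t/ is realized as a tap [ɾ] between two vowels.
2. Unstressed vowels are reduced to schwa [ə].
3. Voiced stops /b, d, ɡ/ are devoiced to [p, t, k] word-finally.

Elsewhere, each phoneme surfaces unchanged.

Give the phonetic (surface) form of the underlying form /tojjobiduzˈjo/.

[təjjəbədəzˈjo]

/t/ (word-initial) is in the target of rule 1 but the environment (between two vowels) is not met → [t].
/o/ (between /t/ and /j/): in an unstressed syllable, so rule 2 applies → [ə].
/j/ (between /o/ and /j/): no rule targets it → [j].
/j/ (between /j/ and /o/): no rule targets it → [j].
/o/ (between /j/ and /b/) occurs in an unstressed syllable → [ə] by rule 2.
/b/ (between /o/ and /i/): rule 3 targets it, but not word-finally → unchanged [b].
Rule 2 applies to /i/ (between /b/ and /d/: in an unstressed syllable) → [ə].
/d/ (between /i/ and /u/) fails the environment for rule 3, so it stays [d].
/u/ meets the environment for rule 2 (in an unstressed syllable) → [ə].
/z/ stays [z].
/j/ (between /z/ and /o/): no rule targets it → [j].
/o/ (word-final): rule 2 targets it, but not in an unstressed syllable → unchanged [o].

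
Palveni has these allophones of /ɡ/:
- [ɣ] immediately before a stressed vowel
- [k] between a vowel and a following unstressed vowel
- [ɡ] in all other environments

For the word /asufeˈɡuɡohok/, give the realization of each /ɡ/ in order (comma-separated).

Occurrence 1 (position 6): immediately before a stressed vowel → [ɣ].
Occurrence 2 (position 8): between a vowel and a following unstressed vowel → [k].

[ɣ], [k]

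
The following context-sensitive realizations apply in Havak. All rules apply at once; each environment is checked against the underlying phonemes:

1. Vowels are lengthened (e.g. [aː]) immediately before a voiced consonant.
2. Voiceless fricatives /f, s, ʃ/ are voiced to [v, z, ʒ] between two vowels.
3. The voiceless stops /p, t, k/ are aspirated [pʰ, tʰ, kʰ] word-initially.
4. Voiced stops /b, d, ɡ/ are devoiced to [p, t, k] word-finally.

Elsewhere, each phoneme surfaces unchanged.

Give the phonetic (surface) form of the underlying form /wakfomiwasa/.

/w/ stays [w].
/a/ (between /w/ and /k/): rule 1 targets it, but not before a voiced consonant → unchanged [a].
/k/ (between /a/ and /f/) fails the environment for rule 3, so it stays [k].
/f/ — between /k/ and /o/; rule 2 does not apply here → [f].
/o/ meets the environment for rule 1 (before a voiced consonant) → [oː].
/m/ (between /o/ and /i/) is unaffected → [m].
/i/ — between /m/ and /w/, before a voiced consonant — surfaces as [iː] (rule 1).
/w/ (between /i/ and /a/): no rule targets it → [w].
/a/ (between /w/ and /s/) fails the environment for rule 1, so it stays [a].
Rule 2 applies to /s/ (between /a/ and /a/: between two vowels) → [z].
/a/ (word-final) is in the target of rule 1 but the environment (before a voiced consonant) is not met → [a].

[wakfoːmiːwaza]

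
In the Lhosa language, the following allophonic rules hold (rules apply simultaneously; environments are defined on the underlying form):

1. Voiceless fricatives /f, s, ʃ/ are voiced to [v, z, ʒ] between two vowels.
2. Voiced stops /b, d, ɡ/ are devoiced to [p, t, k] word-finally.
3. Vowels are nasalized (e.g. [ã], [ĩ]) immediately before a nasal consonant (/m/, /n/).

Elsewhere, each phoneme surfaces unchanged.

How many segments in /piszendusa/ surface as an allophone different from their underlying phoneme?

2

Segments that undergo a rule: /e/ → [ẽ] (rule 3); /s/ → [z] (rule 1).
All other segments surface unchanged.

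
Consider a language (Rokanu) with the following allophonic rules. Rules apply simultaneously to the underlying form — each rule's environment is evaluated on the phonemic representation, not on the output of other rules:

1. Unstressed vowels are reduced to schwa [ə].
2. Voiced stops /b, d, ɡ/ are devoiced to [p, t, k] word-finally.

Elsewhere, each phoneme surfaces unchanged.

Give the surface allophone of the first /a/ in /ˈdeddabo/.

[ə]

/a/ (between /d/ and /b/): in an unstressed syllable, so rule 1 applies → [ə].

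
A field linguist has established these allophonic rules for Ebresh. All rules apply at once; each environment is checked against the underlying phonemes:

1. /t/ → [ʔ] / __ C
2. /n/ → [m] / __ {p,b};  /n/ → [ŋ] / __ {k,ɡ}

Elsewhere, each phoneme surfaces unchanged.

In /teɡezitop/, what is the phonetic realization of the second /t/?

[t]

/t/ (between /i/ and /o/) fails the environment for rule 1, so it stays [t].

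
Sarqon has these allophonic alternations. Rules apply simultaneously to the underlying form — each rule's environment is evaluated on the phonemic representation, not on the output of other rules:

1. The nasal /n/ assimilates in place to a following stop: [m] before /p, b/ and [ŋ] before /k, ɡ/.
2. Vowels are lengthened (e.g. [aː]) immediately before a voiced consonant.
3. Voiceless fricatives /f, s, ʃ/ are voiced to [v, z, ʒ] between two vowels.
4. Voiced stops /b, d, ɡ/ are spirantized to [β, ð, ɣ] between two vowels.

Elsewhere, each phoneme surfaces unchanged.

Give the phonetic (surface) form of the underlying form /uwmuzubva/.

/u/ (word-initial) occurs before a voiced consonant → [uː] by rule 2.
/w/ (between /u/ and /m/) is unaffected → [w].
/m/ (between /w/ and /u/) is unaffected → [m].
/u/ meets the environment for rule 2 (before a voiced consonant) → [uː].
/z/ (between /u/ and /u/) is unaffected → [z].
/u/ (between /z/ and /b/) occurs before a voiced consonant → [uː] by rule 2.
/b/ (between /u/ and /v/): rule 4 targets it, but not between two vowels → unchanged [b].
/v/ (between /b/ and /a/) is unaffected → [v].
/a/ (word-final) fails the environment for rule 2, so it stays [a].

[uːwmuːzuːbva]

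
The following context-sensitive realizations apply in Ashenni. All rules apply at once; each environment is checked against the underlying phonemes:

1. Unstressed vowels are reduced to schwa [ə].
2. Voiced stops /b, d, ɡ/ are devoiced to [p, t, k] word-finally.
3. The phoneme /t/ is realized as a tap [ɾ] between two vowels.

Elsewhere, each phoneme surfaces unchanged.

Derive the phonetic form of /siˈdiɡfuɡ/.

[səˈdiɡfək]

/s/ stays [s].
/i/ — between /s/ and /d/, in an unstressed syllable — surfaces as [ə] (rule 1).
/d/ (between /i/ and /i/) fails the environment for rule 2, so it stays [d].
/i/ (between /d/ and /ɡ/) is in the target of rule 1 but the environment (in an unstressed syllable) is not met → [i].
/ɡ/ (between /i/ and /f/): rule 2 targets it, but not word-finally → unchanged [ɡ].
/f/ (between /ɡ/ and /u/): no rule targets it → [f].
Rule 1 applies to /u/ (between /f/ and /ɡ/: in an unstressed syllable) → [ə].
/ɡ/ (word-final): word-finally, so rule 2 applies → [k].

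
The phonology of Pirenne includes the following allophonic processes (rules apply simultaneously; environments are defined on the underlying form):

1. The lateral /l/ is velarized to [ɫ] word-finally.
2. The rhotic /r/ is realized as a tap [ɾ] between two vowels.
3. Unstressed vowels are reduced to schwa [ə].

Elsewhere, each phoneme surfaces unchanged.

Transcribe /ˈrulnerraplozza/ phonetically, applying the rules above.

[ˈrulnərrəpləzzə]

/r/ (word-initial) is in the target of rule 2 but the environment (between two vowels) is not met → [r].
/u/ (between /r/ and /l/): rule 3 targets it, but not in an unstressed syllable → unchanged [u].
/l/ (between /u/ and /n/) is in the target of rule 1 but the environment (word-finally) is not met → [l].
/n/ stays [n].
/e/ (between /n/ and /r/) occurs in an unstressed syllable → [ə] by rule 3.
/r/ (between /e/ and /r/): rule 2 targets it, but not between two vowels → unchanged [r].
/r/ (between /r/ and /a/) fails the environment for rule 2, so it stays [r].
/a/ — between /r/ and /p/, in an unstressed syllable — surfaces as [ə] (rule 3).
/p/ stays [p].
/l/ (between /p/ and /o/) is in the target of rule 1 but the environment (word-finally) is not met → [l].
/o/ (between /l/ and /z/): in an unstressed syllable, so rule 3 applies → [ə].
/z/ — not in any rule's target class → [z].
/z/ (between /z/ and /a/): no rule targets it → [z].
/a/ meets the environment for rule 3 (in an unstressed syllable) → [ə].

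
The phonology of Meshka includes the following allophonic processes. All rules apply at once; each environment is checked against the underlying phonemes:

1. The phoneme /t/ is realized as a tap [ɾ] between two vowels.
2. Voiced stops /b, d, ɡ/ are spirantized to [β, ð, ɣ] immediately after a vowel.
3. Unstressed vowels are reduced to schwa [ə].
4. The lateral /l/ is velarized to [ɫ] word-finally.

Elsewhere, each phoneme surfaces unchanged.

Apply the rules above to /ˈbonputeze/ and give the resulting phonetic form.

[ˈbonpəɾəzə]

/b/ (word-initial) is in the target of rule 2 but the environment (immediately after a vowel) is not met → [b].
/o/ — between /b/ and /n/; rule 3 does not apply here → [o].
/n/ stays [n].
/p/ (between /n/ and /u/): no rule targets it → [p].
/u/ (between /p/ and /t/): in an unstressed syllable, so rule 3 applies → [ə].
/t/ (between /u/ and /e/) occurs between two vowels → [ɾ] by rule 1.
Rule 3 applies to /e/ (between /t/ and /z/: in an unstressed syllable) → [ə].
/z/ stays [z].
/e/ (word-final): in an unstressed syllable, so rule 3 applies → [ə].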